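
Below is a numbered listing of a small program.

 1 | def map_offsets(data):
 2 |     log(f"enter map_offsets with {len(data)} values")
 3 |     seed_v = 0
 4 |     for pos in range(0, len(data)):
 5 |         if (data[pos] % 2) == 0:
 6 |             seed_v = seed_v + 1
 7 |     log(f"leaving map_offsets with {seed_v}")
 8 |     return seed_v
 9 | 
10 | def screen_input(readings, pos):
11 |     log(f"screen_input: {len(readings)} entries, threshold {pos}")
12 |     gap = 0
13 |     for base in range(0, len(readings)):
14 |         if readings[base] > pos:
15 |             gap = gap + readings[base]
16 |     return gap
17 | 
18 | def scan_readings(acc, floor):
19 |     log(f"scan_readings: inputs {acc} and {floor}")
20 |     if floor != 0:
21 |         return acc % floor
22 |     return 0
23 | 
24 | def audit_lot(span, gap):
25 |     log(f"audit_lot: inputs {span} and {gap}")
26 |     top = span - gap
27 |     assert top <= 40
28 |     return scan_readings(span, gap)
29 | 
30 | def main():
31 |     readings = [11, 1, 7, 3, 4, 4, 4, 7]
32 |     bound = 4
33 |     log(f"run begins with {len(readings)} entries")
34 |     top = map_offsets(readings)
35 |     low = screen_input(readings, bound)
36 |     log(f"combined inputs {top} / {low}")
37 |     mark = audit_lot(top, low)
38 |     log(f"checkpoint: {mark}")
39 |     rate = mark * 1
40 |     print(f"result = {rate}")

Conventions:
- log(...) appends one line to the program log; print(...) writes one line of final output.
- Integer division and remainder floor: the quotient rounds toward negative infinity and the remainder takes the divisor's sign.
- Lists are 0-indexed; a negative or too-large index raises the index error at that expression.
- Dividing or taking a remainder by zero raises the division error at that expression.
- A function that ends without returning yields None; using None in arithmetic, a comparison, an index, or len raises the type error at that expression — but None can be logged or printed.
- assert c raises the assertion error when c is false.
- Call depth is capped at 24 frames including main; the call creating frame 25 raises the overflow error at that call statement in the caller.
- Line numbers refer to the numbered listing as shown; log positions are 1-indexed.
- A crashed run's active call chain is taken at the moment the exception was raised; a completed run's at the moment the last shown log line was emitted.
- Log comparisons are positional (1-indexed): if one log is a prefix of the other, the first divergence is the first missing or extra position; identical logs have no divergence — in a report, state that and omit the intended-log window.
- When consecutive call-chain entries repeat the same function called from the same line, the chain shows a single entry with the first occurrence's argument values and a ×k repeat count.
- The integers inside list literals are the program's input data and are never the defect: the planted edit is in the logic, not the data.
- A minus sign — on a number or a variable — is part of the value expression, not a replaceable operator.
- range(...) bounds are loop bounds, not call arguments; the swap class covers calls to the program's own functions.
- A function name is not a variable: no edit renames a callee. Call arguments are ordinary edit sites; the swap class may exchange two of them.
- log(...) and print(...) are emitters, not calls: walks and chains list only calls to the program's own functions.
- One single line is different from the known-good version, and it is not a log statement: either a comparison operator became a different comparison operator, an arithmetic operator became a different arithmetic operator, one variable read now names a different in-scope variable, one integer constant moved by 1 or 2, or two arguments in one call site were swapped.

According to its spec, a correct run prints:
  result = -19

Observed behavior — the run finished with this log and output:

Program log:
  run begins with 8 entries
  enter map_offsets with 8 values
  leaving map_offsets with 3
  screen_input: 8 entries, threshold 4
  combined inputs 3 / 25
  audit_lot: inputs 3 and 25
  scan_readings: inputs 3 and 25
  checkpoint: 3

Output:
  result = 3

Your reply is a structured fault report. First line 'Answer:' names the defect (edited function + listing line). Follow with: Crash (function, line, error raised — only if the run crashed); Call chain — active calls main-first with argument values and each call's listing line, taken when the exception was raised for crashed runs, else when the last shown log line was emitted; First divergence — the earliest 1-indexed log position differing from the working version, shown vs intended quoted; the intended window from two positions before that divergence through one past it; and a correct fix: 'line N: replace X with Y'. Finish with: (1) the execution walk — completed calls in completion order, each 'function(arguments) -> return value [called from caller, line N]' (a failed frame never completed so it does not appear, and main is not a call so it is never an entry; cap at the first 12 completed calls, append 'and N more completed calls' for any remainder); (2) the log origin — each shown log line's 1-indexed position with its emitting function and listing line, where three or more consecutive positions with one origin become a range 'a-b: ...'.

Answer: the defect is in audit_lot at line 28.
The tell: The log first diverges at position 7: the faulty run prints 'scan_readings: inputs 3 and 25' where the working version prints 'scan_readings: inputs 3 and -22'.
Call chain: main.
First divergence: position 7 — the shown line 'scan_readings: inputs 3 and 25' should read 'scan_readings: inputs 3 and -22'.
Intended log window:
  5: combined inputs 3 / 25
  6: audit_lot: inputs 3 and 25
  7: scan_readings: inputs 3 and -22
  8: checkpoint: -19
Execution walk:
  map_offsets([11, 1, 7, 3, 4, 4, 4, 7]) -> 3  [called from main, line 34]
  screen_input([11, 1, 7, 3, 4, 4, 4, 7], 4) -> 25  [called from main, line 35]
  scan_readings(3, 25) -> 3  [called from audit_lot, line 28]
  audit_lot(3, 25) -> 3  [called from main, line 37]
Log origins:
  1: from main, line 33
  2: from map_offsets, line 2
  3: from map_offsets, line 7
  4: from screen_input, line 11
  5: from main, line 36
  6: from audit_lot, line 25
  7: from scan_readings, line 19
  8: from main, line 38
A correct fix: line 28: replace `gap` with `top`.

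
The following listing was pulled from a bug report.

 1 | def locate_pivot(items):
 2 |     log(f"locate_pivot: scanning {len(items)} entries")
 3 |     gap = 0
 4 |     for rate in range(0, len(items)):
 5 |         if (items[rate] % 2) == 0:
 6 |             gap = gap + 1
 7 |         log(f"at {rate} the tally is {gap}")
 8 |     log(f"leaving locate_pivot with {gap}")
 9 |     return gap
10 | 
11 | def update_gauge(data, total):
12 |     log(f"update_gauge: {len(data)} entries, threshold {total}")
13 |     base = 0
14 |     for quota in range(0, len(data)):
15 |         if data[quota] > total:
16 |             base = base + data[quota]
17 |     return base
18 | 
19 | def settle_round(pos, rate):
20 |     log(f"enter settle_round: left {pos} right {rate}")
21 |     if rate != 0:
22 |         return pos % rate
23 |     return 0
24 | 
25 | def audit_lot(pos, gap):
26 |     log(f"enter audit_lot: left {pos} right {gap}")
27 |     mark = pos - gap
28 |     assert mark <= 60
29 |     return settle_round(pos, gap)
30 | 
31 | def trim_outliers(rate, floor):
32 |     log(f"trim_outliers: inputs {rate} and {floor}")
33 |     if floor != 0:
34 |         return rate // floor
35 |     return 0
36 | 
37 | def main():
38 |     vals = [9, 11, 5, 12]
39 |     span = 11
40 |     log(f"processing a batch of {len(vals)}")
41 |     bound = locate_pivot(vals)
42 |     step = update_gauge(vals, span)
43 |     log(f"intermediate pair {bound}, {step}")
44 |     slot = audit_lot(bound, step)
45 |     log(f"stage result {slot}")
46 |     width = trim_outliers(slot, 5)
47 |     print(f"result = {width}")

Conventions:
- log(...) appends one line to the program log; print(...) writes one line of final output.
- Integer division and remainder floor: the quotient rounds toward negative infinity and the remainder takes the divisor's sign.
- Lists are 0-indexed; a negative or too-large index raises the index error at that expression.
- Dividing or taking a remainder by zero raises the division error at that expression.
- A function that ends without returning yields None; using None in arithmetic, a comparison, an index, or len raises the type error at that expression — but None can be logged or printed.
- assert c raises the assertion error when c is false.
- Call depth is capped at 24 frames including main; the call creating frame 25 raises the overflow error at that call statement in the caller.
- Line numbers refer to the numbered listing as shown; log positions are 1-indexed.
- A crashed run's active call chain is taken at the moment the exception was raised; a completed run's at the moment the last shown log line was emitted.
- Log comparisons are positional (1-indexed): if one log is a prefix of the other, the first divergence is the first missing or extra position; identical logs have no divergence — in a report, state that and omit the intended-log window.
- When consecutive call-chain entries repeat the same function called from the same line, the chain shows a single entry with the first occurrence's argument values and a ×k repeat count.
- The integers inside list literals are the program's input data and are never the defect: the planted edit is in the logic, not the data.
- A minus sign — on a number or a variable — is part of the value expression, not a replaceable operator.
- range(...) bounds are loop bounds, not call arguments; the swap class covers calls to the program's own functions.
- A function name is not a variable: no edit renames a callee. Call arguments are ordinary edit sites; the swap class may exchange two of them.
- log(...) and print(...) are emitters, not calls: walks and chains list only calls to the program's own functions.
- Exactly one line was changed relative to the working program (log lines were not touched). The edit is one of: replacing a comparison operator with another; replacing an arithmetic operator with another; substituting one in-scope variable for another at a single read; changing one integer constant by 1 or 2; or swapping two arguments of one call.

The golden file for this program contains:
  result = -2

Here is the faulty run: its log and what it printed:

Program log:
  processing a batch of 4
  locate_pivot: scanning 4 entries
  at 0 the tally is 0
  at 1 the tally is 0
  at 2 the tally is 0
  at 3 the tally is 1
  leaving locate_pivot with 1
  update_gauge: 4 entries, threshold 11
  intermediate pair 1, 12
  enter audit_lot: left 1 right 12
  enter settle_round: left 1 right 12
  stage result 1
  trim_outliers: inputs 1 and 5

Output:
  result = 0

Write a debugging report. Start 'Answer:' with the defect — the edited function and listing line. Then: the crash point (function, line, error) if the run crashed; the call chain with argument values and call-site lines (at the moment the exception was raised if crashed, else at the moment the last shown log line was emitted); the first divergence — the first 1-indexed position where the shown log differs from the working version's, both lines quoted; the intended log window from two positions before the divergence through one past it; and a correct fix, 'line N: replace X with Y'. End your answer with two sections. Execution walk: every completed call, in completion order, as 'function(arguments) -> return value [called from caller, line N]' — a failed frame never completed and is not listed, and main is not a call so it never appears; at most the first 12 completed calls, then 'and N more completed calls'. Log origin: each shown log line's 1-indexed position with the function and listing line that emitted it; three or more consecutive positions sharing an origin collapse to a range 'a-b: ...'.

Answer: the defect is in audit_lot at line 29.
Key observation: Log line 11 is where behavior first shows: 'enter settle_round: left 1 right 12' appears instead of 'enter settle_round: left 1 right -11'.
Call chain: main -> trim_outliers(1, 5) (called at line 46).
First divergence: position 11 — the shown line 'enter settle_round: left 1 right 12' should read 'enter settle_round: left 1 right -11'.
Intended log window:
  9: intermediate pair 1, 12
  10: enter audit_lot: left 1 right 12
  11: enter settle_round: left 1 right -11
  12: stage result -10
Execution walk:
  locate_pivot([9, 11, 5, 12]) -> 1  [called from main, line 41]
  update_gauge([9, 11, 5, 12], 11) -> 12  [called from main, line 42]
  settle_round(1, 12) -> 1  [called from audit_lot, line 29]
  audit_lot(1, 12) -> 1  [called from main, line 44]
  trim_outliers(1, 5) -> 0  [called from main, line 46]
Log line origins:
  1: logged in main at line 40
  2: logged in locate_pivot at line 2
  3-6: logged in locate_pivot at line 7
  7: logged in locate_pivot at line 8
  8: logged in update_gauge at line 12
  9: logged in main at line 43
  10: logged in audit_lot at line 26
  11: logged in settle_round at line 20
  12: logged in main at line 45
  13: logged in trim_outliers at line 32
A correct fix: line 29: replace `gap` with `mark`.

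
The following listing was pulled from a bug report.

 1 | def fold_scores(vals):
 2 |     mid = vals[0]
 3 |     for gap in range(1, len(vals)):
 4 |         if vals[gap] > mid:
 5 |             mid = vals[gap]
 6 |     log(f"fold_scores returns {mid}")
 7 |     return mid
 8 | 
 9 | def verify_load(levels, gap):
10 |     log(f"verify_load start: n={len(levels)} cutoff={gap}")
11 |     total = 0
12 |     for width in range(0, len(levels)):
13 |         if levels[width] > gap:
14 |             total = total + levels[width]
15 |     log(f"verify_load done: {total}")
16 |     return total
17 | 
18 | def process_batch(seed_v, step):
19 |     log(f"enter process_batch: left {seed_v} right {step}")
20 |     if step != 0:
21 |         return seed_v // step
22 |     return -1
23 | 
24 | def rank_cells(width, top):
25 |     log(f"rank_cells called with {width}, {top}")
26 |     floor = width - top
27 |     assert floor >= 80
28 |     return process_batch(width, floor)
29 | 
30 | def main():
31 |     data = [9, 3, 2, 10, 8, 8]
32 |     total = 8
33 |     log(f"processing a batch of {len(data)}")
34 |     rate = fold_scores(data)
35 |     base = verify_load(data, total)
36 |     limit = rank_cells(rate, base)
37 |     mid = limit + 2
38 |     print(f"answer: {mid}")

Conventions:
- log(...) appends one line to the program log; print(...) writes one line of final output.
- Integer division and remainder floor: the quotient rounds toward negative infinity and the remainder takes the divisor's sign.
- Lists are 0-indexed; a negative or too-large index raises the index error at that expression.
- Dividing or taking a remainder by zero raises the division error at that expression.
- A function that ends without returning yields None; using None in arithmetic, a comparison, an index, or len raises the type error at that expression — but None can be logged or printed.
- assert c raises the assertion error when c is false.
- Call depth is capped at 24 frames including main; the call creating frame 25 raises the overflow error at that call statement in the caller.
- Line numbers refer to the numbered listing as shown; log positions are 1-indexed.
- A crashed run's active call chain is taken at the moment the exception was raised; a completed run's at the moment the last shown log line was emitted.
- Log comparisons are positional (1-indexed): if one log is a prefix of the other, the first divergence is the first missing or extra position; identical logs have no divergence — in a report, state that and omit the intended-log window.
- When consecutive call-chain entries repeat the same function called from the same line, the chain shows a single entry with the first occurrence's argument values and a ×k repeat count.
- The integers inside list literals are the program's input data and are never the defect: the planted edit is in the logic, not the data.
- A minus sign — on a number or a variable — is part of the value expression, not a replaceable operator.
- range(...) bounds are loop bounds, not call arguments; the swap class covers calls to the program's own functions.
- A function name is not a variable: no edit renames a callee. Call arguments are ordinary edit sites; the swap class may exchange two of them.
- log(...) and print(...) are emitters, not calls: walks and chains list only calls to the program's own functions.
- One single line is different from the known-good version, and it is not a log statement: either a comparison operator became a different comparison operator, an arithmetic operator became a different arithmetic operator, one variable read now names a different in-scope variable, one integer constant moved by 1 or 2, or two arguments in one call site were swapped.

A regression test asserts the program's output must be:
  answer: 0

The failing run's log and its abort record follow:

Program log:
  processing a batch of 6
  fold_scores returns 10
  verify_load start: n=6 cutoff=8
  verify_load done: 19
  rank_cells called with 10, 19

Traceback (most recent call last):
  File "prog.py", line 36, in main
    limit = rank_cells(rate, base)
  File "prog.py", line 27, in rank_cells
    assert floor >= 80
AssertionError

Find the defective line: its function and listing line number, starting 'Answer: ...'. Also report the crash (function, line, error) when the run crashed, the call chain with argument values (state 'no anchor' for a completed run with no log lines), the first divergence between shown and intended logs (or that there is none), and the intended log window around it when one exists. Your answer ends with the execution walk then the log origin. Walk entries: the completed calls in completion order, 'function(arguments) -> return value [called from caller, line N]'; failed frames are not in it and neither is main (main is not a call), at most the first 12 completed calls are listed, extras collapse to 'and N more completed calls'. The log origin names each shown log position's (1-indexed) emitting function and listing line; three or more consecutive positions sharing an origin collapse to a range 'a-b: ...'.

Answer: the defect is in rank_cells at line 27.
Key observation: The log ends early — 5 lines, where the working version next logs 'enter process_batch: left 10 right -9'.
Crash: rank_cells, line 27, AssertionError.
Call chain: main -> rank_cells(10, 19) (called at line 36).
First divergence: position 6; the shown log stops at 5 lines while the working version next logs 'enter process_batch: left 10 right -9'.
Intended log window:
  4: verify_load done: 19
  5: rank_cells called with 10, 19
  6: enter process_batch: left 10 right -9
Execution walk:
  fold_scores([9, 3, 2, 10, 8, 8]) -> 10  [called from main, line 34]
  verify_load([9, 3, 2, 10, 8, 8], 8) -> 19  [called from main, line 35]
Log origins:
  1: from main, line 33
  2: from fold_scores, line 6
  3: from verify_load, line 10
  4: from verify_load, line 15
  5: from rank_cells, line 25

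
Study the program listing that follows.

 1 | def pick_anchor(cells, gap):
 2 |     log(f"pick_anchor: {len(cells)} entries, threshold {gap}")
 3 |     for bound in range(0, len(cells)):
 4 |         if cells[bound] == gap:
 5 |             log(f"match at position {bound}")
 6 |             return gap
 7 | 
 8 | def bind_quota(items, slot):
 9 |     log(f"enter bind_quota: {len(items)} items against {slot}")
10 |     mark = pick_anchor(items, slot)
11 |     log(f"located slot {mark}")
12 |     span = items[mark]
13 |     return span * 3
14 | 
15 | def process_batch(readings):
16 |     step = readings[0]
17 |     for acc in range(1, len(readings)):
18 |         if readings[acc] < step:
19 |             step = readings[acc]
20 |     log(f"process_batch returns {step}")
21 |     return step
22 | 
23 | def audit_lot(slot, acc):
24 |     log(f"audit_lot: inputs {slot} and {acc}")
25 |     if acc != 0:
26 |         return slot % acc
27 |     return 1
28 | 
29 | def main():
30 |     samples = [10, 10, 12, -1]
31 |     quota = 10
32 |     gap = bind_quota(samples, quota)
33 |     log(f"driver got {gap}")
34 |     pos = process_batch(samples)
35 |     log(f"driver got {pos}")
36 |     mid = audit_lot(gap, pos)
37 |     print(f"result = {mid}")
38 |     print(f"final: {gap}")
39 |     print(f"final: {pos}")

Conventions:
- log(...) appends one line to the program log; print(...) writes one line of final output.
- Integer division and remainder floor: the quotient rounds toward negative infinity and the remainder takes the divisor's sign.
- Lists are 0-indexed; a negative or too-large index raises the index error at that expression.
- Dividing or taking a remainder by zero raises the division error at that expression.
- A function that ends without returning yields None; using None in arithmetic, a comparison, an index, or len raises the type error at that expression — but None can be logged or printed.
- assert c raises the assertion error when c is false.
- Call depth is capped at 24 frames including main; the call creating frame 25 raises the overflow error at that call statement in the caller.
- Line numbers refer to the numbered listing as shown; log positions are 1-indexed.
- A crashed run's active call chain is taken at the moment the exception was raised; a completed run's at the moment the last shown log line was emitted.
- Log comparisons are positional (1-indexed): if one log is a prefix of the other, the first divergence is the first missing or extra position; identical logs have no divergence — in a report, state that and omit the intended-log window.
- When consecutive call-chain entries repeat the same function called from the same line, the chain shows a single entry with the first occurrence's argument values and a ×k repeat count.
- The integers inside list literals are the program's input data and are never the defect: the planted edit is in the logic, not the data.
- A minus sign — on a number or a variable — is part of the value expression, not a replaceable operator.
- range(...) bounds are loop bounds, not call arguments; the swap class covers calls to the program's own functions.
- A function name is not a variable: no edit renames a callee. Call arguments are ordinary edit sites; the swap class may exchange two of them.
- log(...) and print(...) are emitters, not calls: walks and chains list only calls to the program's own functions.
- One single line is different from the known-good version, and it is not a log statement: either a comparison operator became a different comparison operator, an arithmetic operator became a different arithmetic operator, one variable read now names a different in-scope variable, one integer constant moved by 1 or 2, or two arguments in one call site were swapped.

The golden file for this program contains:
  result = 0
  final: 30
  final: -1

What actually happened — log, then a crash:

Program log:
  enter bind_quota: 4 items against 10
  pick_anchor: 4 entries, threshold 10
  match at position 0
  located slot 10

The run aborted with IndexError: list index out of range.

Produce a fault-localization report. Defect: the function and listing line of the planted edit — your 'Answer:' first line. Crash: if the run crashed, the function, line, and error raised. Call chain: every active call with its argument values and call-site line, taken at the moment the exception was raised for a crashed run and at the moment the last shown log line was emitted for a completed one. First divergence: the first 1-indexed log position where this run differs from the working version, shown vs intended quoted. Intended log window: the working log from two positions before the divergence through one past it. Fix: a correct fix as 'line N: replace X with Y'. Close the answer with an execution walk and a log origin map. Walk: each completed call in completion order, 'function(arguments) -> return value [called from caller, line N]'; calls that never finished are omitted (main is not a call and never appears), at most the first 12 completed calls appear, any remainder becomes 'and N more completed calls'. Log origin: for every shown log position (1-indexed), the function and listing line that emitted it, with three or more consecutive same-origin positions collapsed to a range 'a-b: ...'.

Answer: the defect is in pick_anchor at line 6.
The tell: At log position 4 the runs split — shown 'located slot 10', but the working version logs 'located slot 0'.
Crash: bind_quota, line 12, IndexError.
Call chain: main -> bind_quota([10, 10, 12, -1], 10) (called at line 32).
First divergence: position 4; shown 'located slot 10' vs intended 'located slot 0'.
Intended log window:
  2: pick_anchor: 4 entries, threshold 10
  3: match at position 0
  4: located slot 0
  5: driver got 30
Execution walk:
  pick_anchor([10, 10, 12, -1], 10) -> 10  [called from bind_quota, line 10]
Origin of each log line:
  1: logged in bind_quota at line 9
  2: logged in pick_anchor at line 2
  3: logged in pick_anchor at line 5
  4: logged in bind_quota at line 11
A correct fix: line 6: replace `gap` with `bound`.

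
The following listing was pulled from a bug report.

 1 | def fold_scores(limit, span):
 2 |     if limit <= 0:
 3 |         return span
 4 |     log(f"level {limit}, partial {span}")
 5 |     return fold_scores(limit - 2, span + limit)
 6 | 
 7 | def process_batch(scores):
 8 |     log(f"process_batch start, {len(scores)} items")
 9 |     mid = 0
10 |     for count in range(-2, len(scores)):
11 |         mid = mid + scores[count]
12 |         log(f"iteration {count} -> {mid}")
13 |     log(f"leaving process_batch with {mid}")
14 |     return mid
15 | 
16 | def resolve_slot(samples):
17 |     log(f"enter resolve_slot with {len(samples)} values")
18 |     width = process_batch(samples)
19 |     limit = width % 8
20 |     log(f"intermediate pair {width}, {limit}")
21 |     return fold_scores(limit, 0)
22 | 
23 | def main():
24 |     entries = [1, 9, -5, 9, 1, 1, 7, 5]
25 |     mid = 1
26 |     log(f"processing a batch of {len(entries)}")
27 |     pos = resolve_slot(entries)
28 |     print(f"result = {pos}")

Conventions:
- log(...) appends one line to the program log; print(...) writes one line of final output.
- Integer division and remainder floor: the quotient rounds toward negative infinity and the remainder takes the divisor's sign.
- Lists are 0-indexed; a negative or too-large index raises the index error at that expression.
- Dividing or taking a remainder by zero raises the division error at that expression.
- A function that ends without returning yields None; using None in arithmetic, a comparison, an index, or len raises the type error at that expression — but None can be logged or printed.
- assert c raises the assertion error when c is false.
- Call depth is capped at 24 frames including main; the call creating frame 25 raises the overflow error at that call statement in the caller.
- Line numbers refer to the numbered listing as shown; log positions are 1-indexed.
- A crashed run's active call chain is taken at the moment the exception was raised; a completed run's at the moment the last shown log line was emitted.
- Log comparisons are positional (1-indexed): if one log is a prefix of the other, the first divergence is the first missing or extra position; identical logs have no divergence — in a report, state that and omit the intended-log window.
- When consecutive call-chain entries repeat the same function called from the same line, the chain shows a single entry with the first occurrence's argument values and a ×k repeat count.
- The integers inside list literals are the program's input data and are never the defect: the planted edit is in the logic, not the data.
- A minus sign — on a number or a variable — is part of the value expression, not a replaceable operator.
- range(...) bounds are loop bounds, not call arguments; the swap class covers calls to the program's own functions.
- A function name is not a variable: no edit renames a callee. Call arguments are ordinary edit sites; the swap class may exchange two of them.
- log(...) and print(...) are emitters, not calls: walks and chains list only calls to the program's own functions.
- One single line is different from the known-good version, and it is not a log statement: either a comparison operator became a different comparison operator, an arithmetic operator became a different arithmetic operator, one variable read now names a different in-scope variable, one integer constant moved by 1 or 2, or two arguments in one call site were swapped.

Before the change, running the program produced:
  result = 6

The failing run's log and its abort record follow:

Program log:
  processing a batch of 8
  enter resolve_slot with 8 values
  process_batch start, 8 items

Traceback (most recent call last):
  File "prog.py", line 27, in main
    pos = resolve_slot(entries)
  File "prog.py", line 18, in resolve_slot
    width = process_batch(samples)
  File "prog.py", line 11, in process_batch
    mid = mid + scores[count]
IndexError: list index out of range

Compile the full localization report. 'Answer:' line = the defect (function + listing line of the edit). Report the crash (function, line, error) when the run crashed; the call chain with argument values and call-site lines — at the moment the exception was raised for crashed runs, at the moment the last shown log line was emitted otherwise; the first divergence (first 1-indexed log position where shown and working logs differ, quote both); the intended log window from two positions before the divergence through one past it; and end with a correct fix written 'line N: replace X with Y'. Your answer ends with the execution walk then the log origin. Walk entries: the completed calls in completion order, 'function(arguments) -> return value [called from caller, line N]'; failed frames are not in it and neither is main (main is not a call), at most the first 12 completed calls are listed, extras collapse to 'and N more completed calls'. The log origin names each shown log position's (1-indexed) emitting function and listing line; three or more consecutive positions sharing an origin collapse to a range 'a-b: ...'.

Answer: the defect is in process_batch at line 10.
Key observation: A complete run would log 'iteration 0 -> 1' next, but this one stopped at 3 lines.
Crash: process_batch, line 11, IndexError.
Call chain: main -> resolve_slot([1, 9, -5, 9, 1, 1, 7, 5]) (called at line 27) -> process_batch([1, 9, -5, 9, 1, 1, 7, 5]) (called at line 18).
First divergence: position 4 (shown log ended at 3 lines; the working version continues: 'iteration 0 -> 1').
Intended log window:
  2: enter resolve_slot with 8 values
  3: process_batch start, 8 items
  4: iteration 0 -> 1
  5: iteration 1 -> 10
Execution walk:
  (no call completed)
Log line origins:
  1: logged in main at line 26
  2: logged in resolve_slot at line 17
  3: logged in process_batch at line 8
A correct fix: line 10: replace `-2` with `0`.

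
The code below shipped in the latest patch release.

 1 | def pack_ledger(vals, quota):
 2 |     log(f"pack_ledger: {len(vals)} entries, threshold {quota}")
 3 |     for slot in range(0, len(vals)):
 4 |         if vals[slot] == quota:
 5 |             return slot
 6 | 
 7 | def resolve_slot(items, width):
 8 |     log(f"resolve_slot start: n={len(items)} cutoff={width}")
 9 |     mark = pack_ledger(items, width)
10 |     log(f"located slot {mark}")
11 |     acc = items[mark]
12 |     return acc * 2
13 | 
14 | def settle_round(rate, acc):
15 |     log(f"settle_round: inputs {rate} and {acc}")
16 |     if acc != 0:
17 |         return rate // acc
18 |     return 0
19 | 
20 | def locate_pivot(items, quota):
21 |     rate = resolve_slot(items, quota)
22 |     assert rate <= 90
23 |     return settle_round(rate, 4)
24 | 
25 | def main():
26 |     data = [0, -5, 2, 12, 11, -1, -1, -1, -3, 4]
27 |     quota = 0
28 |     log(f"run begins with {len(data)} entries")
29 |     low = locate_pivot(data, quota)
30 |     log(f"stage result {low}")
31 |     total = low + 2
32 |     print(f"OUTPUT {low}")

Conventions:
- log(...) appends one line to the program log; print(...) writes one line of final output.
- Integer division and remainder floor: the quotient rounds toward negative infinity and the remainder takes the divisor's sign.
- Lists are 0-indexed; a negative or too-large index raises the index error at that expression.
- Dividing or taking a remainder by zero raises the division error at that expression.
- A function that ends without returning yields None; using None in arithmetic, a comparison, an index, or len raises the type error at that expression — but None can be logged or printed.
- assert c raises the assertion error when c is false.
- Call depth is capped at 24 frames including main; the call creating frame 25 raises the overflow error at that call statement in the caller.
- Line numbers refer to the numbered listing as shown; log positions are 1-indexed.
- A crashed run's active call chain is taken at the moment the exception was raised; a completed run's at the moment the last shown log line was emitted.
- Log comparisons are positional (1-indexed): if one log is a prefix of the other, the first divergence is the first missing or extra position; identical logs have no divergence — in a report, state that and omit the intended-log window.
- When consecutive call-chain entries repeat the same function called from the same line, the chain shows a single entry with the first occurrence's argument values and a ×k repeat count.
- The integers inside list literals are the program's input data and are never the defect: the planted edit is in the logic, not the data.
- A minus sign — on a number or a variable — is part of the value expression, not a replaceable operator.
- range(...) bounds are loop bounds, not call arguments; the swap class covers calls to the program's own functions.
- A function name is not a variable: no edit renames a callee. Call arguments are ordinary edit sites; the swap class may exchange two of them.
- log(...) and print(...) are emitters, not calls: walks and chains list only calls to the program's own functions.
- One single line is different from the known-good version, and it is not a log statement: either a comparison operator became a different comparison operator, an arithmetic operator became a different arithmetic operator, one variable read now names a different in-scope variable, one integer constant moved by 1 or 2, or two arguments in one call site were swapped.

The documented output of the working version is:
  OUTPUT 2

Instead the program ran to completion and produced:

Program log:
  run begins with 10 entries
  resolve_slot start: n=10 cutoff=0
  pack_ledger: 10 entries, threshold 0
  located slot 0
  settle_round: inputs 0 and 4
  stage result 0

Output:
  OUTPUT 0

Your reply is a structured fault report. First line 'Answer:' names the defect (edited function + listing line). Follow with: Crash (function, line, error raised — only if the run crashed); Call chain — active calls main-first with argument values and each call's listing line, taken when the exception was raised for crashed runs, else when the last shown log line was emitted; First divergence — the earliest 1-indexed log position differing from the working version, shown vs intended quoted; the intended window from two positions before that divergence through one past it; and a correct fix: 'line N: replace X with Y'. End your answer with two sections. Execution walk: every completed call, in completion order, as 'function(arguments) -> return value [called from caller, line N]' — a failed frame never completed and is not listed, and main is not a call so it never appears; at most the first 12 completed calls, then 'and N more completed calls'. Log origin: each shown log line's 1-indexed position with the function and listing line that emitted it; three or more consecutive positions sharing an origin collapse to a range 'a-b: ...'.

Answer: the defect is in main at line 32.
Key observation: The two runs log identically and part ways only at the printed values.
Call chain: main.
First divergence: there is none — every log position agrees.
Execution walk:
  pack_ledger([0, -5, 2, 12, 11, -1, -1, -1, -3, 4], 0) -> 0  [called from resolve_slot, line 9]
  resolve_slot([0, -5, 2, 12, 11, -1, -1, -1, -3, 4], 0) -> 0  [called from locate_pivot, line 21]
  settle_round(0, 4) -> 0  [called from locate_pivot, line 23]
  locate_pivot([0, -5, 2, 12, 11, -1, -1, -1, -3, 4], 0) -> 0  [called from main, line 29]
Log line origins:
  1: logged in main at line 28
  2: logged in resolve_slot at line 8
  3: logged in pack_ledger at line 2
  4: logged in resolve_slot at line 10
  5: logged in settle_round at line 15
  6: logged in main at line 30
A correct fix: line 32: replace `low` with `total`.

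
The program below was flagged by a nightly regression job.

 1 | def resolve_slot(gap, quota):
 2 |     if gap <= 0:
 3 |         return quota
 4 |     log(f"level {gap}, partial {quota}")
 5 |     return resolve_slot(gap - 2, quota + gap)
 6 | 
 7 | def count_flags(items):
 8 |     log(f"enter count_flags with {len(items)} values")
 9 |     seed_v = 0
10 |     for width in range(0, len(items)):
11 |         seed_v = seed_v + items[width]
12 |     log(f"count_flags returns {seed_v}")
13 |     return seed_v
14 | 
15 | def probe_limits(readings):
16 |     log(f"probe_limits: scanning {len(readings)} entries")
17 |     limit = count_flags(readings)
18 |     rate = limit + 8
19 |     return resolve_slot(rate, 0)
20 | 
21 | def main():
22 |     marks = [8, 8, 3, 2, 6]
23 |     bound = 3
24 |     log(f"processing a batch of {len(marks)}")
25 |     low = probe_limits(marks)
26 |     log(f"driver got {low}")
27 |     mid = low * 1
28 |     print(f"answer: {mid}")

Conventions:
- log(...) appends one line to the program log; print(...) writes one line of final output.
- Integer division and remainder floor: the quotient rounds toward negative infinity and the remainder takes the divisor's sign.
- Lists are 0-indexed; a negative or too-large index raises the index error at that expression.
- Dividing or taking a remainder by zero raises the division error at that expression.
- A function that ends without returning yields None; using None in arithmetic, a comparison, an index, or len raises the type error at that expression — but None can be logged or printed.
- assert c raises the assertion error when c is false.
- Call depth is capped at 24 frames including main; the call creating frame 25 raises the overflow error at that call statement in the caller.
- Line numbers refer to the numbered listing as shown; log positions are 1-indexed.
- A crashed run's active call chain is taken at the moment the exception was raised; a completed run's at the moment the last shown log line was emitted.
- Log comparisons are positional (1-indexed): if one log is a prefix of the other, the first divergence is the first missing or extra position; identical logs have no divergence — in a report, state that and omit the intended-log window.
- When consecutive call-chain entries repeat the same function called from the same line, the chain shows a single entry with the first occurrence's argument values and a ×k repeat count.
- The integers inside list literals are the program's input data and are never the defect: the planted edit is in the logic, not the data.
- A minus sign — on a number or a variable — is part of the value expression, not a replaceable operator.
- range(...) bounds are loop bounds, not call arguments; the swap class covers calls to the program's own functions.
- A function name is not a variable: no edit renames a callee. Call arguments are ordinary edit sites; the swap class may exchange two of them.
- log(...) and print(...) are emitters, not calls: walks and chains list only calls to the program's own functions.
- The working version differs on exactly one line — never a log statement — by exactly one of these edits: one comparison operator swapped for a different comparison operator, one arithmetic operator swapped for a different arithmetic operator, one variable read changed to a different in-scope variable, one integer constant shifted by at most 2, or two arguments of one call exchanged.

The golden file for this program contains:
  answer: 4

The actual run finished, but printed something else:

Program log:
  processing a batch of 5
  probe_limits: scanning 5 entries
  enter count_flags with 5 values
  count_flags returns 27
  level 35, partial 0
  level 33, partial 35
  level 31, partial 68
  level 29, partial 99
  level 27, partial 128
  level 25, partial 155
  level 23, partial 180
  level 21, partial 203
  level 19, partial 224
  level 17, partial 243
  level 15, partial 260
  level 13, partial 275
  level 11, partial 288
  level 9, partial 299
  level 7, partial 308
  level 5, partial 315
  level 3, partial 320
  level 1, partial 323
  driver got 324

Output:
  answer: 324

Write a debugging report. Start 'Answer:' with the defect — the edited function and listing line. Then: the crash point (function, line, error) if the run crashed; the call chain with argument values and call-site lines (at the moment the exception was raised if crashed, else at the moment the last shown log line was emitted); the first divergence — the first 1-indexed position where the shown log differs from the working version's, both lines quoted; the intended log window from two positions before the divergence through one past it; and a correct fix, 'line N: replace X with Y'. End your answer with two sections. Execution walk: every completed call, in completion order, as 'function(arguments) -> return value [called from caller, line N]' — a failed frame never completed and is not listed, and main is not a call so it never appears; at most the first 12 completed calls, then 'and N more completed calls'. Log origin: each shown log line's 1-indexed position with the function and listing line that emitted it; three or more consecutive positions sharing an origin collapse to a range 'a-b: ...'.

Answer: the defect is in probe_limits at line 18.
Core observation: Log line 5 is where behavior first shows: 'level 35, partial 0' appears instead of 'level 3, partial 0'.
Call chain: main.
First divergence: at position 5 the run shows 'level 35, partial 0' where the working version logs 'level 3, partial 0'.
Intended log window:
  3: enter count_flags with 5 values
  4: count_flags returns 27
  5: level 3, partial 0
  6: level 1, partial 3
Execution walk:
  count_flags([8, 8, 3, 2, 6]) -> 27  [called from probe_limits, line 17]
  resolve_slot(-1, 324) -> 324  [called from resolve_slot, line 5]
  resolve_slot(1, 323) -> 324  [called from resolve_slot, line 5]
  resolve_slot(3, 320) -> 324  [called from resolve_slot, line 5]
  resolve_slot(5, 315) -> 324  [called from resolve_slot, line 5]
  resolve_slot(7, 308) -> 324  [called from resolve_slot, line 5]
  resolve_slot(9, 299) -> 324  [called from resolve_slot, line 5]
  resolve_slot(11, 288) -> 324  [called from resolve_slot, line 5]
  resolve_slot(13, 275) -> 324  [called from resolve_slot, line 5]
  resolve_slot(15, 260) -> 324  [called from resolve_slot, line 5]
  resolve_slot(17, 243) -> 324  [called from resolve_slot, line 5]
  resolve_slot(19, 224) -> 324  [called from resolve_slot, line 5]
  ... and 9 more completed calls
Log line origins:
  1: from main, line 24
  2: from probe_limits, line 16
  3: from count_flags, line 8
  4: from count_flags, line 12
  5-22: from resolve_slot, line 4
  23: from main, line 26
A correct fix: line 18: replace `+` with `%`.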